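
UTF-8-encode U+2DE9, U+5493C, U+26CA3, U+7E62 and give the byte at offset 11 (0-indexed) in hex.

0xE7

U+2DE9 → 3-byte form E2 B7 A9 at offsets 0–2.
U+5493C → 4-byte form F1 94 A4 BC at offsets 3–6.
U+26CA3 → 4-byte form F0 A6 B2 A3 at offsets 7–10.
U+7E62 → 3-byte form E7 B9 A2 at offsets 11–13.
Offset 11 falls in char 4's range; it's byte 1 of E7 B9 A2 = 0xE7.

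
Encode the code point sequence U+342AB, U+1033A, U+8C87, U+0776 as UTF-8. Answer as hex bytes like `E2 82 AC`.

F0 B4 8A AB F0 90 8C BA E8 B2 87 DD B6

U+342AB: 4-byte form → F0 B4 8A AB.
U+1033A: 4-byte form → F0 90 8C BA.
U+8C87: 3-byte form → E8 B2 87.
U+0776: 2-byte form → DD B6.
Concatenated (13 bytes): F0 B4 8A AB F0 90 8C BA E8 B2 87 DD B6.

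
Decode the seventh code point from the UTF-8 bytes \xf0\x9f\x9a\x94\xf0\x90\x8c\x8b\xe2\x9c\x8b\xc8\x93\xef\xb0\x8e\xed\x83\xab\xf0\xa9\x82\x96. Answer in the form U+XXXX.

Offset 0: leading byte 0xF0 = 11110000 → 4-byte char #1 = F0 9F 9A 94.
Offset 4: leading byte 0xF0 = 11110000 → 4-byte char #2 = F0 90 8C 8B.
Offset 8: leading byte 0xE2 = 11100010 → 3-byte char #3 = E2 9C 8B.
Offset 11: leading byte 0xC8 = 11001000 → 2-byte char #4 = C8 93.
Offset 13: leading byte 0xEF = 11101111 → 3-byte char #5 = EF B0 8E.
Offset 16: leading byte 0xED = 11101101 → 3-byte char #6 = ED 83 AB.
Offset 19: leading byte 0xF0 = 11110000 → 4-byte char #7 = F0 A9 82 96.
Leading byte 0xF0 = 11110000 matches 11110xxx → 4-byte sequence.
Byte 1: 0xF0 = 11110000, payload 000 (3 bits).
Byte 2: 0xA9 = 10101001 (10xxxxxx ✓), payload 101001.
Byte 3: 0x82 = 10000010 (10xxxxxx ✓), payload 000010.
Byte 4: 0x96 = 10010110 (10xxxxxx ✓), payload 010110.
Concatenate: 000101001000010010110 = 0x29096 (21 bits → U+29096).

U+29096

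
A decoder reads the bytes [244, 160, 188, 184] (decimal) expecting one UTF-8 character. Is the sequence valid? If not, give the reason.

Leading byte 0xF4 = 11110100 → 4-byte form.
Payload = 0x120F38, which exceeds U+10FFFF, the maximum Unicode code point. (Leading bytes F5–FF, or F4 followed by ≥ 0x90, are invalid.)

invalid (encodes a value above U+10FFFF)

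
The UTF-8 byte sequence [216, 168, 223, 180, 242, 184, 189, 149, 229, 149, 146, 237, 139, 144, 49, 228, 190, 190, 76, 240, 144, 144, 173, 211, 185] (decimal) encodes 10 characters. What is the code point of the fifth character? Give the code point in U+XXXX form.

U+D2D0

Offset 0: leading byte 0xD8 = 11011000 → 2-byte char #1 = D8 A8.
Offset 2: leading byte 0xDF = 11011111 → 2-byte char #2 = DF B4.
Offset 4: leading byte 0xF2 = 11110010 → 4-byte char #3 = F2 B8 BD 95.
Offset 8: leading byte 0xE5 = 11100101 → 3-byte char #4 = E5 95 92.
Offset 11: leading byte 0xED = 11101101 → 3-byte char #5 = ED 8B 90.
Leading byte 0xED = 11101101 matches 1110xxxx → 3-byte sequence.
Byte 1: 0xED = 11101101, payload 1101 (4 bits).
Byte 2: 0x8B = 10001011 (10xxxxxx ✓), payload 001011.
Byte 3: 0x90 = 10010000 (10xxxxxx ✓), payload 010000.
Concatenate: 1101001011010000 = 0xD2D0 (16 bits → U+D2D0).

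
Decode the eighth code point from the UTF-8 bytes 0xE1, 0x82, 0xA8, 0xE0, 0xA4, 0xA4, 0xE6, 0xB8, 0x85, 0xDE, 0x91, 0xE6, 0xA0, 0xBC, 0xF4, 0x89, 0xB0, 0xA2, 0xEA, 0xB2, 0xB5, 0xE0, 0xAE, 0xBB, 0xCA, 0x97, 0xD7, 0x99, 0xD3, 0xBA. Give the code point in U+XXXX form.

Offset 0: leading byte 0xE1 = 11100001 → 3-byte char #1 = E1 82 A8.
Offset 3: leading byte 0xE0 = 11100000 → 3-byte char #2 = E0 A4 A4.
Offset 6: leading byte 0xE6 = 11100110 → 3-byte char #3 = E6 B8 85.
Offset 9: leading byte 0xDE = 11011110 → 2-byte char #4 = DE 91.
Offset 11: leading byte 0xE6 = 11100110 → 3-byte char #5 = E6 A0 BC.
Offset 14: leading byte 0xF4 = 11110100 → 4-byte char #6 = F4 89 B0 A2.
Offset 18: leading byte 0xEA = 11101010 → 3-byte char #7 = EA B2 B5.
Offset 21: leading byte 0xE0 = 11100000 → 3-byte char #8 = E0 AE BB.
Leading byte 0xE0 = 11100000 matches 1110xxxx → 3-byte sequence.
Byte 1: 0xE0 = 11100000, payload 0000 (4 bits).
Byte 2: 0xAE = 10101110 (10xxxxxx ✓), payload 101110.
Byte 3: 0xBB = 10111011 (10xxxxxx ✓), payload 111011.
Concatenate: 0000101110111011 = 0xBBB (16 bits → U+0BBB).

U+0BBB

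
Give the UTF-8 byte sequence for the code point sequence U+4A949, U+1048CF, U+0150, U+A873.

U+4A949: 4-byte form → F1 8A A5 89.
U+1048CF: 4-byte form → F4 84 A3 8F.
U+0150: 2-byte form → C5 90.
U+A873: 3-byte form → EA A1 B3.
Concatenated (13 bytes): F1 8A A5 89 F4 84 A3 8F C5 90 EA A1 B3.

F1 8A A5 89 F4 84 A3 8F C5 90 EA A1 B3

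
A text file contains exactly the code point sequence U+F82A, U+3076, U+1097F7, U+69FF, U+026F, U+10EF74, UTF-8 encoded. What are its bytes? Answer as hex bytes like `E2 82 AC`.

U+F82A: 3-byte form → EF A0 AA.
U+3076: 3-byte form → E3 81 B6.
U+1097F7: 4-byte form → F4 89 9F B7.
U+69FF: 3-byte form → E6 A7 BF.
U+026F: 2-byte form → C9 AF.
U+10EF74: 4-byte form → F4 8E BD B4.
Concatenated (19 bytes): EF A0 AA E3 81 B6 F4 89 9F B7 E6 A7 BF C9 AF F4 8E BD B4.

EF A0 AA E3 81 B6 F4 89 9F B7 E6 A7 BF C9 AF F4 8E BD B4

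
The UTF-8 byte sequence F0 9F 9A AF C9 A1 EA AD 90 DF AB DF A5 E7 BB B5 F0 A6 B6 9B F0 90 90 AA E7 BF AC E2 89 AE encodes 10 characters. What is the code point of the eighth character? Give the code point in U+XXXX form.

U+1042A

Offset 0: leading byte 0xF0 = 11110000 → 4-byte char #1 = F0 9F 9A AF.
Offset 4: leading byte 0xC9 = 11001001 → 2-byte char #2 = C9 A1.
Offset 6: leading byte 0xEA = 11101010 → 3-byte char #3 = EA AD 90.
Offset 9: leading byte 0xDF = 11011111 → 2-byte char #4 = DF AB.
Offset 11: leading byte 0xDF = 11011111 → 2-byte char #5 = DF A5.
Offset 13: leading byte 0xE7 = 11100111 → 3-byte char #6 = E7 BB B5.
Offset 16: leading byte 0xF0 = 11110000 → 4-byte char #7 = F0 A6 B6 9B.
Offset 20: leading byte 0xF0 = 11110000 → 4-byte char #8 = F0 90 90 AA.
Leading byte 0xF0 = 11110000 matches 11110xxx → 4-byte sequence.
Byte 1: 0xF0 = 11110000, payload 000 (3 bits).
Byte 2: 0x90 = 10010000 (10xxxxxx ✓), payload 010000.
Byte 3: 0x90 = 10010000 (10xxxxxx ✓), payload 010000.
Byte 4: 0xAA = 10101010 (10xxxxxx ✓), payload 101010.
Concatenate: 000010000010000101010 = 0x1042A (21 bits → U+1042A).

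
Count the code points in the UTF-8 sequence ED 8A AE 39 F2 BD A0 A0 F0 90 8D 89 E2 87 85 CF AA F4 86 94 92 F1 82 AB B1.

Byte at offset 0: 0xED = 11101101 → 3-byte char (#1). Advance 3.
Byte at offset 3: 0x39 = 00111001 → 1-byte char (#2). Advance 1.
Byte at offset 4: 0xF2 = 11110010 → 4-byte char (#3). Advance 4.
Byte at offset 8: 0xF0 = 11110000 → 4-byte char (#4). Advance 4.
Byte at offset 12: 0xE2 = 11100010 → 3-byte char (#5). Advance 3.
Byte at offset 15: 0xCF = 11001111 → 2-byte char (#6). Advance 2.
Byte at offset 17: 0xF4 = 11110100 → 4-byte char (#7). Advance 4.
Byte at offset 21: 0xF1 = 11110001 → 4-byte char (#8). Advance 4.
Reached end at offset 25 after 8 code points.

8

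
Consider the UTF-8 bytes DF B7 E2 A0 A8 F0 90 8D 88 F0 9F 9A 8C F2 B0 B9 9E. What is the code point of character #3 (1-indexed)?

Offset 0: leading byte 0xDF = 11011111 → 2-byte char #1 = DF B7.
Offset 2: leading byte 0xE2 = 11100010 → 3-byte char #2 = E2 A0 A8.
Offset 5: leading byte 0xF0 = 11110000 → 4-byte char #3 = F0 90 8D 88.
Leading byte 0xF0 = 11110000 matches 11110xxx → 4-byte sequence.
Byte 1: 0xF0 = 11110000, payload 000 (3 bits).
Byte 2: 0x90 = 10010000 (10xxxxxx ✓), payload 010000.
Byte 3: 0x8D = 10001101 (10xxxxxx ✓), payload 001101.
Byte 4: 0x88 = 10001000 (10xxxxxx ✓), payload 001000.
Concatenate: 000010000001101001000 = 0x10348 (21 bits → U+10348).

U+10348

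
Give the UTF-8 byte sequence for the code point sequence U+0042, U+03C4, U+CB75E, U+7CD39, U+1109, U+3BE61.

42 CF 84 F3 8B 9D 9E F1 BC B4 B9 E1 84 89 F0 BB B9 A1

U+0042: 1-byte form → 42.
U+03C4: 2-byte form → CF 84.
U+CB75E: 4-byte form → F3 8B 9D 9E.
U+7CD39: 4-byte form → F1 BC B4 B9.
U+1109: 3-byte form → E1 84 89.
U+3BE61: 4-byte form → F0 BB B9 A1.
Concatenated (18 bytes): 42 CF 84 F3 8B 9D 9E F1 BC B4 B9 E1 84 89 F0 BB B9 A1.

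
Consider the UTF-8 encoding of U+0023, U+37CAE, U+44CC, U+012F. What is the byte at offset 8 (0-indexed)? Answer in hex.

0xC4

U+0023 → 1-byte form 23 at offsets 0–0.
U+37CAE → 4-byte form F0 B7 B2 AE at offsets 1–4.
U+44CC → 3-byte form E4 93 8C at offsets 5–7.
U+012F → 2-byte form C4 AF at offsets 8–9.
Offset 8 falls in char 4's range; it's byte 1 of C4 AF = 0xC4.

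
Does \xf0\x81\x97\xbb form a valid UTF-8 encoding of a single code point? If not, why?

invalid (overlong encoding)

Leading byte 0xF0 = 11110000 → 4-byte form.
Continuation bytes all match 10xxxxxx. Payload decodes to 0x15FB.
But 0x15FB < 0x10000, the minimum for a 4-byte sequence — this is an overlong encoding.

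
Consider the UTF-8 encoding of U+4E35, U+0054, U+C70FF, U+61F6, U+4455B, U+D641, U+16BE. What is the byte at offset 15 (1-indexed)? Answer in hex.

0x9B

1-indexed offset 15 is 0-indexed offset 14.
U+4E35 → 3-byte form E4 B8 B5 at offsets 0–2.
U+0054 → 1-byte form 54 at offsets 3–3.
U+C70FF → 4-byte form F3 87 83 BF at offsets 4–7.
U+61F6 → 3-byte form E6 87 B6 at offsets 8–10.
U+4455B → 4-byte form F1 84 95 9B at offsets 11–14.
Offset 14 falls in char 5's range; it's byte 4 of F1 84 95 9B = 0x9B.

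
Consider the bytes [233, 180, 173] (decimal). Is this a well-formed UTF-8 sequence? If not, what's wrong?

Leading byte 0xE9 = 11101001 → 3-byte form.
Continuation bytes 0xB4=10110100, 0xAD=10101101 all match 10xxxxxx.
Decoded value 0x9D2D is ≥ 0x800 (shortest form) and not a surrogate.

valid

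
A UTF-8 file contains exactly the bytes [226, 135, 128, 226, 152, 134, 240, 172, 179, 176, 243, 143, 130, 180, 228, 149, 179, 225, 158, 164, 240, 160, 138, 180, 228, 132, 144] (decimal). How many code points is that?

8

Byte at offset 0: 0xE2 = 11100010 → 3-byte char (#1). Advance 3.
Byte at offset 3: 0xE2 = 11100010 → 3-byte char (#2). Advance 3.
Byte at offset 6: 0xF0 = 11110000 → 4-byte char (#3). Advance 4.
Byte at offset 10: 0xF3 = 11110011 → 4-byte char (#4). Advance 4.
Byte at offset 14: 0xE4 = 11100100 → 3-byte char (#5). Advance 3.
Byte at offset 17: 0xE1 = 11100001 → 3-byte char (#6). Advance 3.
Byte at offset 20: 0xF0 = 11110000 → 4-byte char (#7). Advance 4.
Byte at offset 24: 0xE4 = 11100100 → 3-byte char (#8). Advance 3.
Reached end at offset 27 after 8 code points.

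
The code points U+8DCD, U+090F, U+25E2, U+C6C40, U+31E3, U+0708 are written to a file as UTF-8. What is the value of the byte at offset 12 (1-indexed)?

0xB1

1-indexed offset 12 is 0-indexed offset 11.
U+8DCD → 3-byte form E8 B7 8D at offsets 0–2.
U+090F → 3-byte form E0 A4 8F at offsets 3–5.
U+25E2 → 3-byte form E2 97 A2 at offsets 6–8.
U+C6C40 → 4-byte form F3 86 B1 80 at offsets 9–12.
Offset 11 falls in char 4's range; it's byte 3 of F3 86 B1 80 = 0xB1.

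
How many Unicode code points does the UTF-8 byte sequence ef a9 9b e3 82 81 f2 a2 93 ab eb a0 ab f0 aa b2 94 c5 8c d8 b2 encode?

7

Byte at offset 0: 0xEF = 11101111 → 3-byte char (#1). Advance 3.
Byte at offset 3: 0xE3 = 11100011 → 3-byte char (#2). Advance 3.
Byte at offset 6: 0xF2 = 11110010 → 4-byte char (#3). Advance 4.
Byte at offset 10: 0xEB = 11101011 → 3-byte char (#4). Advance 3.
Byte at offset 13: 0xF0 = 11110000 → 4-byte char (#5). Advance 4.
Byte at offset 17: 0xC5 = 11000101 → 2-byte char (#6). Advance 2.
Byte at offset 19: 0xD8 = 11011000 → 2-byte char (#7). Advance 2.
Reached end at offset 21 after 7 code points.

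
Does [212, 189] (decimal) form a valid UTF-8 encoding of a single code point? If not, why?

valid

Leading byte 0xD4 = 11010100 → 2-byte form.
Continuation bytes 0xBD=10111101 all match 10xxxxxx.
Decoded value 0x53D is ≥ 0x80 (shortest form) and not a surrogate.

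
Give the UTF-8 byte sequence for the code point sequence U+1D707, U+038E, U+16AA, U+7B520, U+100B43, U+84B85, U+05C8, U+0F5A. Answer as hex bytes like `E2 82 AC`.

F0 9D 9C 87 CE 8E E1 9A AA F1 BB 94 A0 F4 80 AD 83 F2 84 AE 85 D7 88 E0 BD 9A

U+1D707: 4-byte form → F0 9D 9C 87.
U+038E: 2-byte form → CE 8E.
U+16AA: 3-byte form → E1 9A AA.
U+7B520: 4-byte form → F1 BB 94 A0.
U+100B43: 4-byte form → F4 80 AD 83.
U+84B85: 4-byte form → F2 84 AE 85.
U+05C8: 2-byte form → D7 88.
U+0F5A: 3-byte form → E0 BD 9A.
Concatenated (26 bytes): F0 9D 9C 87 CE 8E E1 9A AA F1 BB 94 A0 F4 80 AD 83 F2 84 AE 85 D7 88 E0 BD 9A.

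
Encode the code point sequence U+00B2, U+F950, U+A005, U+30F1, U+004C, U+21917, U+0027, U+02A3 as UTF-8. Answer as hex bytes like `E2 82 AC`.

U+00B2: 2-byte form → C2 B2.
U+F950: 3-byte form → EF A5 90.
U+A005: 3-byte form → EA 80 85.
U+30F1: 3-byte form → E3 83 B1.
U+004C: 1-byte form → 4C.
U+21917: 4-byte form → F0 A1 A4 97.
U+0027: 1-byte form → 27.
U+02A3: 2-byte form → CA A3.
Concatenated (19 bytes): C2 B2 EF A5 90 EA 80 85 E3 83 B1 4C F0 A1 A4 97 27 CA A3.

C2 B2 EF A5 90 EA 80 85 E3 83 B1 4C F0 A1 A4 97 27 CA A3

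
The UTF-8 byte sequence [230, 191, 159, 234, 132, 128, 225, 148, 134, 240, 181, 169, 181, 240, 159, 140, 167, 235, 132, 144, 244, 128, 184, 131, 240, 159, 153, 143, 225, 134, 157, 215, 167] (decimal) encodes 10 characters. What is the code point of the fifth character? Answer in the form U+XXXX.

Offset 0: leading byte 0xE6 = 11100110 → 3-byte char #1 = E6 BF 9F.
Offset 3: leading byte 0xEA = 11101010 → 3-byte char #2 = EA 84 80.
Offset 6: leading byte 0xE1 = 11100001 → 3-byte char #3 = E1 94 86.
Offset 9: leading byte 0xF0 = 11110000 → 4-byte char #4 = F0 B5 A9 B5.
Offset 13: leading byte 0xF0 = 11110000 → 4-byte char #5 = F0 9F 8C A7.
Leading byte 0xF0 = 11110000 matches 11110xxx → 4-byte sequence.
Byte 1: 0xF0 = 11110000, payload 000 (3 bits).
Byte 2: 0x9F = 10011111 (10xxxxxx ✓), payload 011111.
Byte 3: 0x8C = 10001100 (10xxxxxx ✓), payload 001100.
Byte 4: 0xA7 = 10100111 (10xxxxxx ✓), payload 100111.
Concatenate: 000011111001100100111 = 0x1F327 (21 bits → U+1F327).

U+1F327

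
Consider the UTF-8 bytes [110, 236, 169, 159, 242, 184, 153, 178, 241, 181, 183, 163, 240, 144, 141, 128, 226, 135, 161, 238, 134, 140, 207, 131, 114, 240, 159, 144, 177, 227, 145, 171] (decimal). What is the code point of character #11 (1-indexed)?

U+346B

Offset 0: leading byte 0x6E = 01101110 → 1-byte char #1 = 6E.
Offset 1: leading byte 0xEC = 11101100 → 3-byte char #2 = EC A9 9F.
Offset 4: leading byte 0xF2 = 11110010 → 4-byte char #3 = F2 B8 99 B2.
Offset 8: leading byte 0xF1 = 11110001 → 4-byte char #4 = F1 B5 B7 A3.
Offset 12: leading byte 0xF0 = 11110000 → 4-byte char #5 = F0 90 8D 80.
Offset 16: leading byte 0xE2 = 11100010 → 3-byte char #6 = E2 87 A1.
Offset 19: leading byte 0xEE = 11101110 → 3-byte char #7 = EE 86 8C.
Offset 22: leading byte 0xCF = 11001111 → 2-byte char #8 = CF 83.
Offset 24: leading byte 0x72 = 01110010 → 1-byte char #9 = 72.
Offset 25: leading byte 0xF0 = 11110000 → 4-byte char #10 = F0 9F 90 B1.
Offset 29: leading byte 0xE3 = 11100011 → 3-byte char #11 = E3 91 AB.
Leading byte 0xE3 = 11100011 matches 1110xxxx → 3-byte sequence.
Byte 1: 0xE3 = 11100011, payload 0011 (4 bits).
Byte 2: 0x91 = 10010001 (10xxxxxx ✓), payload 010001.
Byte 3: 0xAB = 10101011 (10xxxxxx ✓), payload 101011.
Concatenate: 0011010001101011 = 0x346B (16 bits → U+346B).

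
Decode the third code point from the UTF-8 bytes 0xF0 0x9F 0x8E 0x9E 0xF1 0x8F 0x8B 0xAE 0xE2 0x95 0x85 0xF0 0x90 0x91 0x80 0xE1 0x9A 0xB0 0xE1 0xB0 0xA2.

U+2545

Offset 0: leading byte 0xF0 = 11110000 → 4-byte char #1 = F0 9F 8E 9E.
Offset 4: leading byte 0xF1 = 11110001 → 4-byte char #2 = F1 8F 8B AE.
Offset 8: leading byte 0xE2 = 11100010 → 3-byte char #3 = E2 95 85.
Leading byte 0xE2 = 11100010 matches 1110xxxx → 3-byte sequence.
Byte 1: 0xE2 = 11100010, payload 0010 (4 bits).
Byte 2: 0x95 = 10010101 (10xxxxxx ✓), payload 010101.
Byte 3: 0x85 = 10000101 (10xxxxxx ✓), payload 000101.
Concatenate: 0010010101000101 = 0x2545 (16 bits → U+2545).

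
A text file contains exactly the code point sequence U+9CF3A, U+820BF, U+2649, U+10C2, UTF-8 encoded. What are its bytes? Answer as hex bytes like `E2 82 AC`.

F2 9C BC BA F2 82 82 BF E2 99 89 E1 83 82

U+9CF3A: 4-byte form → F2 9C BC BA.
U+820BF: 4-byte form → F2 82 82 BF.
U+2649: 3-byte form → E2 99 89.
U+10C2: 3-byte form → E1 83 82.
Concatenated (14 bytes): F2 9C BC BA F2 82 82 BF E2 99 89 E1 83 82.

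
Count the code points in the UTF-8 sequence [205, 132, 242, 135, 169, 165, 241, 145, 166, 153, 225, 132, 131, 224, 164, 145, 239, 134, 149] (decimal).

Byte at offset 0: 0xCD = 11001101 → 2-byte char (#1). Advance 2.
Byte at offset 2: 0xF2 = 11110010 → 4-byte char (#2). Advance 4.
Byte at offset 6: 0xF1 = 11110001 → 4-byte char (#3). Advance 4.
Byte at offset 10: 0xE1 = 11100001 → 3-byte char (#4). Advance 3.
Byte at offset 13: 0xE0 = 11100000 → 3-byte char (#5). Advance 3.
Byte at offset 16: 0xEF = 11101111 → 3-byte char (#6). Advance 3.
Reached end at offset 19 after 6 code points.

6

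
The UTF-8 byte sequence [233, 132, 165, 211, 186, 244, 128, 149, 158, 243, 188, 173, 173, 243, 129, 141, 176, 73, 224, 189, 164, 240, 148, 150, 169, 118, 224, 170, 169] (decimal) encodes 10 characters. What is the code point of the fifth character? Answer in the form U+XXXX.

U+C1370

Offset 0: leading byte 0xE9 = 11101001 → 3-byte char #1 = E9 84 A5.
Offset 3: leading byte 0xD3 = 11010011 → 2-byte char #2 = D3 BA.
Offset 5: leading byte 0xF4 = 11110100 → 4-byte char #3 = F4 80 95 9E.
Offset 9: leading byte 0xF3 = 11110011 → 4-byte char #4 = F3 BC AD AD.
Offset 13: leading byte 0xF3 = 11110011 → 4-byte char #5 = F3 81 8D B0.
Leading byte 0xF3 = 11110011 matches 11110xxx → 4-byte sequence.
Byte 1: 0xF3 = 11110011, payload 011 (3 bits).
Byte 2: 0x81 = 10000001 (10xxxxxx ✓), payload 000001.
Byte 3: 0x8D = 10001101 (10xxxxxx ✓), payload 001101.
Byte 4: 0xB0 = 10110000 (10xxxxxx ✓), payload 110000.
Concatenate: 011000001001101110000 = 0xC1370 (21 bits → U+C1370).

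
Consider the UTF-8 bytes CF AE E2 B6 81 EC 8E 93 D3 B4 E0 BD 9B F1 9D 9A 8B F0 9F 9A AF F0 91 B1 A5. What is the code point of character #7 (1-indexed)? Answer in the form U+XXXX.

U+1F6AF

Offset 0: leading byte 0xCF = 11001111 → 2-byte char #1 = CF AE.
Offset 2: leading byte 0xE2 = 11100010 → 3-byte char #2 = E2 B6 81.
Offset 5: leading byte 0xEC = 11101100 → 3-byte char #3 = EC 8E 93.
Offset 8: leading byte 0xD3 = 11010011 → 2-byte char #4 = D3 B4.
Offset 10: leading byte 0xE0 = 11100000 → 3-byte char #5 = E0 BD 9B.
Offset 13: leading byte 0xF1 = 11110001 → 4-byte char #6 = F1 9D 9A 8B.
Offset 17: leading byte 0xF0 = 11110000 → 4-byte char #7 = F0 9F 9A AF.
Leading byte 0xF0 = 11110000 matches 11110xxx → 4-byte sequence.
Byte 1: 0xF0 = 11110000, payload 000 (3 bits).
Byte 2: 0x9F = 10011111 (10xxxxxx ✓), payload 011111.
Byte 3: 0x9A = 10011010 (10xxxxxx ✓), payload 011010.
Byte 4: 0xAF = 10101111 (10xxxxxx ✓), payload 101111.
Concatenate: 000011111011010101111 = 0x1F6AF (21 bits → U+1F6AF).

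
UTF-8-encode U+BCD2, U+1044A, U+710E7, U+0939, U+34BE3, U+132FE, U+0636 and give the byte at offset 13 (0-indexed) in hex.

0xB9

U+BCD2 → 3-byte form EB B3 92 at offsets 0–2.
U+1044A → 4-byte form F0 90 91 8A at offsets 3–6.
U+710E7 → 4-byte form F1 B1 83 A7 at offsets 7–10.
U+0939 → 3-byte form E0 A4 B9 at offsets 11–13.
Offset 13 falls in char 4's range; it's byte 3 of E0 A4 B9 = 0xB9.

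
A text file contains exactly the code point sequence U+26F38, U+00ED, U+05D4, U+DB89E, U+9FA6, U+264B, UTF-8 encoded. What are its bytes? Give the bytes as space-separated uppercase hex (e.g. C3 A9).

F0 A6 BC B8 C3 AD D7 94 F3 9B A2 9E E9 BE A6 E2 99 8B

U+26F38: 4-byte form → F0 A6 BC B8.
U+00ED: 2-byte form → C3 AD.
U+05D4: 2-byte form → D7 94.
U+DB89E: 4-byte form → F3 9B A2 9E.
U+9FA6: 3-byte form → E9 BE A6.
U+264B: 3-byte form → E2 99 8B.
Concatenated (18 bytes): F0 A6 BC B8 C3 AD D7 94 F3 9B A2 9E E9 BE A6 E2 99 8B.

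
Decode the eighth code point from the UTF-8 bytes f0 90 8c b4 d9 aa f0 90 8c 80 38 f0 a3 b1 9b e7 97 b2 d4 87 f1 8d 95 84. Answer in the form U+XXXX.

U+4D544

Offset 0: leading byte 0xF0 = 11110000 → 4-byte char #1 = F0 90 8C B4.
Offset 4: leading byte 0xD9 = 11011001 → 2-byte char #2 = D9 AA.
Offset 6: leading byte 0xF0 = 11110000 → 4-byte char #3 = F0 90 8C 80.
Offset 10: leading byte 0x38 = 00111000 → 1-byte char #4 = 38.
Offset 11: leading byte 0xF0 = 11110000 → 4-byte char #5 = F0 A3 B1 9B.
Offset 15: leading byte 0xE7 = 11100111 → 3-byte char #6 = E7 97 B2.
Offset 18: leading byte 0xD4 = 11010100 → 2-byte char #7 = D4 87.
Offset 20: leading byte 0xF1 = 11110001 → 4-byte char #8 = F1 8D 95 84.
Leading byte 0xF1 = 11110001 matches 11110xxx → 4-byte sequence.
Byte 1: 0xF1 = 11110001, payload 001 (3 bits).
Byte 2: 0x8D = 10001101 (10xxxxxx ✓), payload 001101.
Byte 3: 0x95 = 10010101 (10xxxxxx ✓), payload 010101.
Byte 4: 0x84 = 10000100 (10xxxxxx ✓), payload 000100.
Concatenate: 001001101010101000100 = 0x4D544 (21 bits → U+4D544).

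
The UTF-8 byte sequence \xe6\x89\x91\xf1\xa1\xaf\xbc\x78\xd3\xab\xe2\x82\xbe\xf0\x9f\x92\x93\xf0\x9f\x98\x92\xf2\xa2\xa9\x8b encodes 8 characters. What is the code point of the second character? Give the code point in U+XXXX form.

Offset 0: leading byte 0xE6 = 11100110 → 3-byte char #1 = E6 89 91.
Offset 3: leading byte 0xF1 = 11110001 → 4-byte char #2 = F1 A1 AF BC.
Leading byte 0xF1 = 11110001 matches 11110xxx → 4-byte sequence.
Byte 1: 0xF1 = 11110001, payload 001 (3 bits).
Byte 2: 0xA1 = 10100001 (10xxxxxx ✓), payload 100001.
Byte 3: 0xAF = 10101111 (10xxxxxx ✓), payload 101111.
Byte 4: 0xBC = 10111100 (10xxxxxx ✓), payload 111100.
Concatenate: 001100001101111111100 = 0x61BFC (21 bits → U+61BFC).

U+61BFC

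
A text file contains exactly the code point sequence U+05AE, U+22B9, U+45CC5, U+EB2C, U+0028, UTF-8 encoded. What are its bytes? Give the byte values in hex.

D6 AE E2 8A B9 F1 85 B3 85 EE AC AC 28

U+05AE: 2-byte form → D6 AE.
U+22B9: 3-byte form → E2 8A B9.
U+45CC5: 4-byte form → F1 85 B3 85.
U+EB2C: 3-byte form → EE AC AC.
U+0028: 1-byte form → 28.
Concatenated (13 bytes): D6 AE E2 8A B9 F1 85 B3 85 EE AC AC 28.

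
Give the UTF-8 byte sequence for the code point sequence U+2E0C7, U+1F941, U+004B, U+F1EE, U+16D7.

U+2E0C7: 4-byte form → F0 AE 83 87.
U+1F941: 4-byte form → F0 9F A5 81.
U+004B: 1-byte form → 4B.
U+F1EE: 3-byte form → EF 87 AE.
U+16D7: 3-byte form → E1 9B 97.
Concatenated (15 bytes): F0 AE 83 87 F0 9F A5 81 4B EF 87 AE E1 9B 97.

F0 AE 83 87 F0 9F A5 81 4B EF 87 AE E1 9B 97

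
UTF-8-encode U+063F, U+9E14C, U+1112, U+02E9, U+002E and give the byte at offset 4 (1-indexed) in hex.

1-indexed offset 4 is 0-indexed offset 3.
U+063F → 2-byte form D8 BF at offsets 0–1.
U+9E14C → 4-byte form F2 9E 85 8C at offsets 2–5.
Offset 3 falls in char 2's range; it's byte 2 of F2 9E 85 8C = 0x9E.

0x9E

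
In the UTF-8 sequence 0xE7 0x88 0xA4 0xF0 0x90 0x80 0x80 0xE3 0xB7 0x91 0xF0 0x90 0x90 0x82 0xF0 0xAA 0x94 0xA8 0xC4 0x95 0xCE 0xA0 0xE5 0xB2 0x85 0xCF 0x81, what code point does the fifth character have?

Offset 0: leading byte 0xE7 = 11100111 → 3-byte char #1 = E7 88 A4.
Offset 3: leading byte 0xF0 = 11110000 → 4-byte char #2 = F0 90 80 80.
Offset 7: leading byte 0xE3 = 11100011 → 3-byte char #3 = E3 B7 91.
Offset 10: leading byte 0xF0 = 11110000 → 4-byte char #4 = F0 90 90 82.
Offset 14: leading byte 0xF0 = 11110000 → 4-byte char #5 = F0 AA 94 A8.
Leading byte 0xF0 = 11110000 matches 11110xxx → 4-byte sequence.
Byte 1: 0xF0 = 11110000, payload 000 (3 bits).
Byte 2: 0xAA = 10101010 (10xxxxxx ✓), payload 101010.
Byte 3: 0x94 = 10010100 (10xxxxxx ✓), payload 010100.
Byte 4: 0xA8 = 10101000 (10xxxxxx ✓), payload 101000.
Concatenate: 000101010010100101000 = 0x2A528 (21 bits → U+2A528).

U+2A528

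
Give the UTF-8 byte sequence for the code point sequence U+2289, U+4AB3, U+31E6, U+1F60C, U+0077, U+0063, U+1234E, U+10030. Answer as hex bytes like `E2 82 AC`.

E2 8A 89 E4 AA B3 E3 87 A6 F0 9F 98 8C 77 63 F0 92 8D 8E F0 90 80 B0

U+2289: 3-byte form → E2 8A 89.
U+4AB3: 3-byte form → E4 AA B3.
U+31E6: 3-byte form → E3 87 A6.
U+1F60C: 4-byte form → F0 9F 98 8C.
U+0077: 1-byte form → 77.
U+0063: 1-byte form → 63.
U+1234E: 4-byte form → F0 92 8D 8E.
U+10030: 4-byte form → F0 90 80 B0.
Concatenated (23 bytes): E2 8A 89 E4 AA B3 E3 87 A6 F0 9F 98 8C 77 63 F0 92 8D 8E F0 90 80 B0.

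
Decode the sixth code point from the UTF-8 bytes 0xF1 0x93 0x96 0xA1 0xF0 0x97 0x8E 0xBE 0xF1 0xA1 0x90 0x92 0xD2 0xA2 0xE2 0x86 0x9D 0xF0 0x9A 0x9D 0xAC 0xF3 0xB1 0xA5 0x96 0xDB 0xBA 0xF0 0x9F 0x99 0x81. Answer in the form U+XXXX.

U+1A76C

Offset 0: leading byte 0xF1 = 11110001 → 4-byte char #1 = F1 93 96 A1.
Offset 4: leading byte 0xF0 = 11110000 → 4-byte char #2 = F0 97 8E BE.
Offset 8: leading byte 0xF1 = 11110001 → 4-byte char #3 = F1 A1 90 92.
Offset 12: leading byte 0xD2 = 11010010 → 2-byte char #4 = D2 A2.
Offset 14: leading byte 0xE2 = 11100010 → 3-byte char #5 = E2 86 9D.
Offset 17: leading byte 0xF0 = 11110000 → 4-byte char #6 = F0 9A 9D AC.
Leading byte 0xF0 = 11110000 matches 11110xxx → 4-byte sequence.
Byte 1: 0xF0 = 11110000, payload 000 (3 bits).
Byte 2: 0x9A = 10011010 (10xxxxxx ✓), payload 011010.
Byte 3: 0x9D = 10011101 (10xxxxxx ✓), payload 011101.
Byte 4: 0xAC = 10101100 (10xxxxxx ✓), payload 101100.
Concatenate: 000011010011101101100 = 0x1A76C (21 bits → U+1A76C).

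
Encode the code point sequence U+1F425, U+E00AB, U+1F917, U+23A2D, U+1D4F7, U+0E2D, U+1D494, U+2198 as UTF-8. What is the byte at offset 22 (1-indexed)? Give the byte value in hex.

0xB8

1-indexed offset 22 is 0-indexed offset 21.
U+1F425 → 4-byte form F0 9F 90 A5 at offsets 0–3.
U+E00AB → 4-byte form F3 A0 82 AB at offsets 4–7.
U+1F917 → 4-byte form F0 9F A4 97 at offsets 8–11.
U+23A2D → 4-byte form F0 A3 A8 AD at offsets 12–15.
U+1D4F7 → 4-byte form F0 9D 93 B7 at offsets 16–19.
U+0E2D → 3-byte form E0 B8 AD at offsets 20–22.
Offset 21 falls in char 6's range; it's byte 2 of E0 B8 AD = 0xB8.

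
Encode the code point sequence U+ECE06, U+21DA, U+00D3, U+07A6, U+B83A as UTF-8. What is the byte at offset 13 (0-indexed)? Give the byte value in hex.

0xBA

U+ECE06 → 4-byte form F3 AC B8 86 at offsets 0–3.
U+21DA → 3-byte form E2 87 9A at offsets 4–6.
U+00D3 → 2-byte form C3 93 at offsets 7–8.
U+07A6 → 2-byte form DE A6 at offsets 9–10.
U+B83A → 3-byte form EB A0 BA at offsets 11–13.
Offset 13 falls in char 5's range; it's byte 3 of EB A0 BA = 0xBA.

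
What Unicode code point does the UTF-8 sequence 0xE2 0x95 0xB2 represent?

U+2572

Leading byte 0xE2 = 11100010 matches 1110xxxx → 3-byte sequence.
Byte 1: 0xE2 = 11100010, payload 0010 (4 bits).
Byte 2: 0x95 = 10010101 (10xxxxxx ✓), payload 010101.
Byte 3: 0xB2 = 10110010 (10xxxxxx ✓), payload 110010.
Concatenate: 0010010101110010 = 0x2572 (16 bits → U+2572).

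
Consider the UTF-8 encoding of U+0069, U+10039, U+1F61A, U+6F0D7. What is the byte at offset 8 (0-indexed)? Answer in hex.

U+0069 → 1-byte form 69 at offsets 0–0.
U+10039 → 4-byte form F0 90 80 B9 at offsets 1–4.
U+1F61A → 4-byte form F0 9F 98 9A at offsets 5–8.
Offset 8 falls in char 3's range; it's byte 4 of F0 9F 98 9A = 0x9A.

0x9A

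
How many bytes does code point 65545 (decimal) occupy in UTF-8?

4

U+10009 = 0x10009. UTF-8 uses 1 byte below 0x80, 2 below 0x800, 3 below 0x10000, 4 up to 0x10FFFF. 0x10009 is in U+10000–U+10FFFF → 4 bytes.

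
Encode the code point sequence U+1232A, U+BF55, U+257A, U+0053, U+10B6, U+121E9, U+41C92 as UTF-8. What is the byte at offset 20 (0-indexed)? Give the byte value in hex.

0xB2

U+1232A → 4-byte form F0 92 8C AA at offsets 0–3.
U+BF55 → 3-byte form EB BD 95 at offsets 4–6.
U+257A → 3-byte form E2 95 BA at offsets 7–9.
U+0053 → 1-byte form 53 at offsets 10–10.
U+10B6 → 3-byte form E1 82 B6 at offsets 11–13.
U+121E9 → 4-byte form F0 92 87 A9 at offsets 14–17.
U+41C92 → 4-byte form F1 81 B2 92 at offsets 18–21.
Offset 20 falls in char 7's range; it's byte 3 of F1 81 B2 92 = 0xB2.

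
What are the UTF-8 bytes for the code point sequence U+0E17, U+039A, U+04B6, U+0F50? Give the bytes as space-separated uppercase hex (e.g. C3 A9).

U+0E17: 3-byte form → E0 B8 97.
U+039A: 2-byte form → CE 9A.
U+04B6: 2-byte form → D2 B6.
U+0F50: 3-byte form → E0 BD 90.
Concatenated (10 bytes): E0 B8 97 CE 9A D2 B6 E0 BD 90.

E0 B8 97 CE 9A D2 B6 E0 BD 90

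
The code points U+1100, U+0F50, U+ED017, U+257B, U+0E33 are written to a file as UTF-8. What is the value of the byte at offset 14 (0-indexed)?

U+1100 → 3-byte form E1 84 80 at offsets 0–2.
U+0F50 → 3-byte form E0 BD 90 at offsets 3–5.
U+ED017 → 4-byte form F3 AD 80 97 at offsets 6–9.
U+257B → 3-byte form E2 95 BB at offsets 10–12.
U+0E33 → 3-byte form E0 B8 B3 at offsets 13–15.
Offset 14 falls in char 5's range; it's byte 2 of E0 B8 B3 = 0xB8.

0xB8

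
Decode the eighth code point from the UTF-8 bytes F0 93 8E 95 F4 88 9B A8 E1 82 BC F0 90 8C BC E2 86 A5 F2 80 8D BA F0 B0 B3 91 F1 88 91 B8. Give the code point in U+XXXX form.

U+48478

Offset 0: leading byte 0xF0 = 11110000 → 4-byte char #1 = F0 93 8E 95.
Offset 4: leading byte 0xF4 = 11110100 → 4-byte char #2 = F4 88 9B A8.
Offset 8: leading byte 0xE1 = 11100001 → 3-byte char #3 = E1 82 BC.
Offset 11: leading byte 0xF0 = 11110000 → 4-byte char #4 = F0 90 8C BC.
Offset 15: leading byte 0xE2 = 11100010 → 3-byte char #5 = E2 86 A5.
Offset 18: leading byte 0xF2 = 11110010 → 4-byte char #6 = F2 80 8D BA.
Offset 22: leading byte 0xF0 = 11110000 → 4-byte char #7 = F0 B0 B3 91.
Offset 26: leading byte 0xF1 = 11110001 → 4-byte char #8 = F1 88 91 B8.
Leading byte 0xF1 = 11110001 matches 11110xxx → 4-byte sequence.
Byte 1: 0xF1 = 11110001, payload 001 (3 bits).
Byte 2: 0x88 = 10001000 (10xxxxxx ✓), payload 001000.
Byte 3: 0x91 = 10010001 (10xxxxxx ✓), payload 010001.
Byte 4: 0xB8 = 10111000 (10xxxxxx ✓), payload 111000.
Concatenate: 001001000010001111000 = 0x48478 (21 bits → U+48478).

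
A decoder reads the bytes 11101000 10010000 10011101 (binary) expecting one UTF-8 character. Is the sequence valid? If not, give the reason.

valid

Leading byte 0xE8 = 11101000 → 3-byte form.
Continuation bytes 0x90=10010000, 0x9D=10011101 all match 10xxxxxx.
Decoded value 0x841D is ≥ 0x800 (shortest form) and not a surrogate.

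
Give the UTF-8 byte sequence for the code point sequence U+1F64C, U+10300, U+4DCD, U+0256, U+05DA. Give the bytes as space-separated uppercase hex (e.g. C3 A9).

U+1F64C: 4-byte form → F0 9F 99 8C.
U+10300: 4-byte form → F0 90 8C 80.
U+4DCD: 3-byte form → E4 B7 8D.
U+0256: 2-byte form → C9 96.
U+05DA: 2-byte form → D7 9A.
Concatenated (15 bytes): F0 9F 99 8C F0 90 8C 80 E4 B7 8D C9 96 D7 9A.

F0 9F 99 8C F0 90 8C 80 E4 B7 8D C9 96 D7 9A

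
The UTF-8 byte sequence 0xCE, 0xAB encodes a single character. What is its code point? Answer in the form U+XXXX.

Leading byte 0xCE = 11001110 matches 110xxxxx → 2-byte sequence.
Byte 1: 0xCE = 11001110, payload 01110 (5 bits).
Byte 2: 0xAB = 10101011 (10xxxxxx ✓), payload 101011.
Concatenate: 01110101011 = 0x3AB (11 bits → U+03AB).

U+03AB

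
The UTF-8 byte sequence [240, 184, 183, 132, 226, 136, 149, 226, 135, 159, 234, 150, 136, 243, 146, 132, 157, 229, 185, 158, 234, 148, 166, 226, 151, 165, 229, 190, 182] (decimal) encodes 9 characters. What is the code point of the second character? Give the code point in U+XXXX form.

U+2215

Offset 0: leading byte 0xF0 = 11110000 → 4-byte char #1 = F0 B8 B7 84.
Offset 4: leading byte 0xE2 = 11100010 → 3-byte char #2 = E2 88 95.
Leading byte 0xE2 = 11100010 matches 1110xxxx → 3-byte sequence.
Byte 1: 0xE2 = 11100010, payload 0010 (4 bits).
Byte 2: 0x88 = 10001000 (10xxxxxx ✓), payload 001000.
Byte 3: 0x95 = 10010101 (10xxxxxx ✓), payload 010101.
Concatenate: 0010001000010101 = 0x2215 (16 bits → U+2215).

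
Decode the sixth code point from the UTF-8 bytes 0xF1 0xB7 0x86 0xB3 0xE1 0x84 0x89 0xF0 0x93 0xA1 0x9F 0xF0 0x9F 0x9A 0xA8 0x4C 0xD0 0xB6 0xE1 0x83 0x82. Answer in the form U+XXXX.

Offset 0: leading byte 0xF1 = 11110001 → 4-byte char #1 = F1 B7 86 B3.
Offset 4: leading byte 0xE1 = 11100001 → 3-byte char #2 = E1 84 89.
Offset 7: leading byte 0xF0 = 11110000 → 4-byte char #3 = F0 93 A1 9F.
Offset 11: leading byte 0xF0 = 11110000 → 4-byte char #4 = F0 9F 9A A8.
Offset 15: leading byte 0x4C = 01001100 → 1-byte char #5 = 4C.
Offset 16: leading byte 0xD0 = 11010000 → 2-byte char #6 = D0 B6.
Leading byte 0xD0 = 11010000 matches 110xxxxx → 2-byte sequence.
Byte 1: 0xD0 = 11010000, payload 10000 (5 bits).
Byte 2: 0xB6 = 10110110 (10xxxxxx ✓), payload 110110.
Concatenate: 10000110110 = 0x436 (11 bits → U+0436).

U+0436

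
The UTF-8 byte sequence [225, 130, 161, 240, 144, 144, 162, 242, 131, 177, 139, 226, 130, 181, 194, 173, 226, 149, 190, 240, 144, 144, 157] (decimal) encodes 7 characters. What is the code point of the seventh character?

Offset 0: leading byte 0xE1 = 11100001 → 3-byte char #1 = E1 82 A1.
Offset 3: leading byte 0xF0 = 11110000 → 4-byte char #2 = F0 90 90 A2.
Offset 7: leading byte 0xF2 = 11110010 → 4-byte char #3 = F2 83 B1 8B.
Offset 11: leading byte 0xE2 = 11100010 → 3-byte char #4 = E2 82 B5.
Offset 14: leading byte 0xC2 = 11000010 → 2-byte char #5 = C2 AD.
Offset 16: leading byte 0xE2 = 11100010 → 3-byte char #6 = E2 95 BE.
Offset 19: leading byte 0xF0 = 11110000 → 4-byte char #7 = F0 90 90 9D.
Leading byte 0xF0 = 11110000 matches 11110xxx → 4-byte sequence.
Byte 1: 0xF0 = 11110000, payload 000 (3 bits).
Byte 2: 0x90 = 10010000 (10xxxxxx ✓), payload 010000.
Byte 3: 0x90 = 10010000 (10xxxxxx ✓), payload 010000.
Byte 4: 0x9D = 10011101 (10xxxxxx ✓), payload 011101.
Concatenate: 000010000010000011101 = 0x1041D (21 bits → U+1041D).

U+1041D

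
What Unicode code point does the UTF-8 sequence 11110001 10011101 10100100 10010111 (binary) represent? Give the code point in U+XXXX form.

Leading byte 0xF1 = 11110001 matches 11110xxx → 4-byte sequence.
Byte 1: 0xF1 = 11110001, payload 001 (3 bits).
Byte 2: 0x9D = 10011101 (10xxxxxx ✓), payload 011101.
Byte 3: 0xA4 = 10100100 (10xxxxxx ✓), payload 100100.
Byte 4: 0x97 = 10010111 (10xxxxxx ✓), payload 010111.
Concatenate: 001011101100100010111 = 0x5D917 (21 bits → U+5D917).

U+5D917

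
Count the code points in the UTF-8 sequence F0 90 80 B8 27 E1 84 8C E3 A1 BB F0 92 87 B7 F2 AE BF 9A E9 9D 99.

Byte at offset 0: 0xF0 = 11110000 → 4-byte char (#1). Advance 4.
Byte at offset 4: 0x27 = 00100111 → 1-byte char (#2). Advance 1.
Byte at offset 5: 0xE1 = 11100001 → 3-byte char (#3). Advance 3.
Byte at offset 8: 0xE3 = 11100011 → 3-byte char (#4). Advance 3.
Byte at offset 11: 0xF0 = 11110000 → 4-byte char (#5). Advance 4.
Byte at offset 15: 0xF2 = 11110010 → 4-byte char (#6). Advance 4.
Byte at offset 19: 0xE9 = 11101001 → 3-byte char (#7). Advance 3.
Reached end at offset 22 after 7 code points.

7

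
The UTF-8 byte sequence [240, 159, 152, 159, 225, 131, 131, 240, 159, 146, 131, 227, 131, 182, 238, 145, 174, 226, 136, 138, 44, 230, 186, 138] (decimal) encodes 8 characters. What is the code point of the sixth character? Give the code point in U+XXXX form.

Offset 0: leading byte 0xF0 = 11110000 → 4-byte char #1 = F0 9F 98 9F.
Offset 4: leading byte 0xE1 = 11100001 → 3-byte char #2 = E1 83 83.
Offset 7: leading byte 0xF0 = 11110000 → 4-byte char #3 = F0 9F 92 83.
Offset 11: leading byte 0xE3 = 11100011 → 3-byte char #4 = E3 83 B6.
Offset 14: leading byte 0xEE = 11101110 → 3-byte char #5 = EE 91 AE.
Offset 17: leading byte 0xE2 = 11100010 → 3-byte char #6 = E2 88 8A.
Leading byte 0xE2 = 11100010 matches 1110xxxx → 3-byte sequence.
Byte 1: 0xE2 = 11100010, payload 0010 (4 bits).
Byte 2: 0x88 = 10001000 (10xxxxxx ✓), payload 001000.
Byte 3: 0x8A = 10001010 (10xxxxxx ✓), payload 001010.
Concatenate: 0010001000001010 = 0x220A (16 bits → U+220A).

U+220A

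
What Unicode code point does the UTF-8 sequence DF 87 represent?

Leading byte 0xDF = 11011111 matches 110xxxxx → 2-byte sequence.
Byte 1: 0xDF = 11011111, payload 11111 (5 bits).
Byte 2: 0x87 = 10000111 (10xxxxxx ✓), payload 000111.
Concatenate: 11111000111 = 0x7C7 (11 bits → U+07C7).

U+07C7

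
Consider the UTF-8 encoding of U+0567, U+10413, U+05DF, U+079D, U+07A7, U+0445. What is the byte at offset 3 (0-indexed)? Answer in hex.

U+0567 → 2-byte form D5 A7 at offsets 0–1.
U+10413 → 4-byte form F0 90 90 93 at offsets 2–5.
Offset 3 falls in char 2's range; it's byte 2 of F0 90 90 93 = 0x90.

0x90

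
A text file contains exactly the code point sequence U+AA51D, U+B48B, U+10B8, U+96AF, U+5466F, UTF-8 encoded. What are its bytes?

F2 AA 94 9D EB 92 8B E1 82 B8 E9 9A AF F1 94 99 AF

U+AA51D: 4-byte form → F2 AA 94 9D.
U+B48B: 3-byte form → EB 92 8B.
U+10B8: 3-byte form → E1 82 B8.
U+96AF: 3-byte form → E9 9A AF.
U+5466F: 4-byte form → F1 94 99 AF.
Concatenated (17 bytes): F2 AA 94 9D EB 92 8B E1 82 B8 E9 9A AF F1 94 99 AF.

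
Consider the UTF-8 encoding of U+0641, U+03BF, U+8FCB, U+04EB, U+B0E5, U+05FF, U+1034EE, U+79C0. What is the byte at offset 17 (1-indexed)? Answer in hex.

1-indexed offset 17 is 0-indexed offset 16.
U+0641 → 2-byte form D9 81 at offsets 0–1.
U+03BF → 2-byte form CE BF at offsets 2–3.
U+8FCB → 3-byte form E8 BF 8B at offsets 4–6.
U+04EB → 2-byte form D3 AB at offsets 7–8.
U+B0E5 → 3-byte form EB 83 A5 at offsets 9–11.
U+05FF → 2-byte form D7 BF at offsets 12–13.
U+1034EE → 4-byte form F4 83 93 AE at offsets 14–17.
Offset 16 falls in char 7's range; it's byte 3 of F4 83 93 AE = 0x93.

0x93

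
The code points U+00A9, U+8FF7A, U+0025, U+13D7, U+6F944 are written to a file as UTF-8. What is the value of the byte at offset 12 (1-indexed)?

0xAF

1-indexed offset 12 is 0-indexed offset 11.
U+00A9 → 2-byte form C2 A9 at offsets 0–1.
U+8FF7A → 4-byte form F2 8F BD BA at offsets 2–5.
U+0025 → 1-byte form 25 at offsets 6–6.
U+13D7 → 3-byte form E1 8F 97 at offsets 7–9.
U+6F944 → 4-byte form F1 AF A5 84 at offsets 10–13.
Offset 11 falls in char 5's range; it's byte 2 of F1 AF A5 84 = 0xAF.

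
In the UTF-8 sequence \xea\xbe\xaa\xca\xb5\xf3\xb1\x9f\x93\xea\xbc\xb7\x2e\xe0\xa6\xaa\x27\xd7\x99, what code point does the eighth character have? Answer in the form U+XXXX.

Offset 0: leading byte 0xEA = 11101010 → 3-byte char #1 = EA BE AA.
Offset 3: leading byte 0xCA = 11001010 → 2-byte char #2 = CA B5.
Offset 5: leading byte 0xF3 = 11110011 → 4-byte char #3 = F3 B1 9F 93.
Offset 9: leading byte 0xEA = 11101010 → 3-byte char #4 = EA BC B7.
Offset 12: leading byte 0x2E = 00101110 → 1-byte char #5 = 2E.
Offset 13: leading byte 0xE0 = 11100000 → 3-byte char #6 = E0 A6 AA.
Offset 16: leading byte 0x27 = 00100111 → 1-byte char #7 = 27.
Offset 17: leading byte 0xD7 = 11010111 → 2-byte char #8 = D7 99.
Leading byte 0xD7 = 11010111 matches 110xxxxx → 2-byte sequence.
Byte 1: 0xD7 = 11010111, payload 10111 (5 bits).
Byte 2: 0x99 = 10011001 (10xxxxxx ✓), payload 011001.
Concatenate: 10111011001 = 0x5D9 (11 bits → U+05D9).

U+05D9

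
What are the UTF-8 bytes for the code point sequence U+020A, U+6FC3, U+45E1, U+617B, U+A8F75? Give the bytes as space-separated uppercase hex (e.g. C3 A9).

U+020A: 2-byte form → C8 8A.
U+6FC3: 3-byte form → E6 BF 83.
U+45E1: 3-byte form → E4 97 A1.
U+617B: 3-byte form → E6 85 BB.
U+A8F75: 4-byte form → F2 A8 BD B5.
Concatenated (15 bytes): C8 8A E6 BF 83 E4 97 A1 E6 85 BB F2 A8 BD B5.

C8 8A E6 BF 83 E4 97 A1 E6 85 BB F2 A8 BD B5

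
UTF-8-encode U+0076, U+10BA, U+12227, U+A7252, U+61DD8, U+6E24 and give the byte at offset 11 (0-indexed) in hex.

U+0076 → 1-byte form 76 at offsets 0–0.
U+10BA → 3-byte form E1 82 BA at offsets 1–3.
U+12227 → 4-byte form F0 92 88 A7 at offsets 4–7.
U+A7252 → 4-byte form F2 A7 89 92 at offsets 8–11.
Offset 11 falls in char 4's range; it's byte 4 of F2 A7 89 92 = 0x92.

0x92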